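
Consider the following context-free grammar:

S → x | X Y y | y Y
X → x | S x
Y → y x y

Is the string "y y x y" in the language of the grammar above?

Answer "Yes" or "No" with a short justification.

Yes - a valid derivation exists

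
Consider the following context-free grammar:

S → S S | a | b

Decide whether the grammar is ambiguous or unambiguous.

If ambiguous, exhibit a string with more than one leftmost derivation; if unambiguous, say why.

Ambiguous - the string 'b b a b a a' has two distinct leftmost derivations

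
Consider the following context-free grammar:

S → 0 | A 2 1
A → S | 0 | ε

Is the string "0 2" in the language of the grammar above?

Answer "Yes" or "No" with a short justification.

No - no valid derivation exists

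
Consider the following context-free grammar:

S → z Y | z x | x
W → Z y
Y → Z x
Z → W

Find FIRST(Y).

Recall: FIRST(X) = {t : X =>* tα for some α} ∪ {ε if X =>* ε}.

We compute FIRST(Y) using the standard algorithm.
FIRST(S) = {x, z}
FIRST(W) = {}
FIRST(Y) = {}
FIRST(Z) = {}
Therefore, FIRST(Y) = {}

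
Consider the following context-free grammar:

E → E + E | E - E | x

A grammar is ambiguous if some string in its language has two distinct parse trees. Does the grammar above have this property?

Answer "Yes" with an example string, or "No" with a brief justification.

Yes - the string 'x - x - x + x + x + x' has two distinct parse trees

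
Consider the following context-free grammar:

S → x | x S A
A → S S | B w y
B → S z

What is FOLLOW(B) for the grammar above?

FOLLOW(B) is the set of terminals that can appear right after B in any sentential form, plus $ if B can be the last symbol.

We compute FOLLOW(B) using the standard algorithm.
FOLLOW(S) starts with {$}.
FIRST(A) = {x}
FIRST(B) = {x}
FIRST(S) = {x}
FOLLOW(A) = {$, x, z}
FOLLOW(B) = {w}
FOLLOW(S) = {$, x, z}
Therefore, FOLLOW(B) = {w}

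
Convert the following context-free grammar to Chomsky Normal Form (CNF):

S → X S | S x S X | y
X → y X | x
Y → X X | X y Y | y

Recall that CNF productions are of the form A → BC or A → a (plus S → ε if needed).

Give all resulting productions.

TX → x; S → y; TY → y; X → x; Y → y; S → X S; S → S X0; X0 → TX X1; X1 → S X; X → TY X; Y → X X; Y → X X2; X2 → TY Y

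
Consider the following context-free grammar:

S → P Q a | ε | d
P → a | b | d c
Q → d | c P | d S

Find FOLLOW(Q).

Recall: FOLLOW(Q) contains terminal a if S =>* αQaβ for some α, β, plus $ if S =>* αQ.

We compute FOLLOW(Q) using the standard algorithm.
FOLLOW(S) starts with {$}.
FIRST(P) = {a, b, d}
FIRST(Q) = {c, d}
FIRST(S) = {a, b, d, ε}
FOLLOW(P) = {a, c, d}
FOLLOW(Q) = {a}
FOLLOW(S) = {$, a}
Therefore, FOLLOW(Q) = {a}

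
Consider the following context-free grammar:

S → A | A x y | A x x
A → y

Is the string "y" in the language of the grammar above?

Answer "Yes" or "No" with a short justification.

Yes - a valid derivation exists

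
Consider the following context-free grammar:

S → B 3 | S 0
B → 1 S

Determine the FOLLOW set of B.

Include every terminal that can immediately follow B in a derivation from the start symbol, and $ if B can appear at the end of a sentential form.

We compute FOLLOW(B) using the standard algorithm.
FOLLOW(S) starts with {$}.
FIRST(B) = {1}
FIRST(S) = {1}
FOLLOW(B) = {3}
FOLLOW(S) = {$, 0, 3}
Therefore, FOLLOW(B) = {3}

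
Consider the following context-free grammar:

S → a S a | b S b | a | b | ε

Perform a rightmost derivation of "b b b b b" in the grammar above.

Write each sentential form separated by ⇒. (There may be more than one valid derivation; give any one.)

S ⇒ b S b ⇒ b b S b b ⇒ b b b b b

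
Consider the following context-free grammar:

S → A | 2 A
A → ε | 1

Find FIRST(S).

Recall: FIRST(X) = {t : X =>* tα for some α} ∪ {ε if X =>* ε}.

We compute FIRST(S) using the standard algorithm.
FIRST(A) = {1, ε}
FIRST(S) = {1, 2, ε}
Therefore, FIRST(S) = {1, 2, ε}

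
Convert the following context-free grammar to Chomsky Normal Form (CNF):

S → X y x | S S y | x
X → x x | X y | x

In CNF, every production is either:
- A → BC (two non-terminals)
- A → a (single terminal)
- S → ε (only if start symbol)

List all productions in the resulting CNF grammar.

TY → y; TX → x; S → x; X → x; S → X X0; X0 → TY TX; S → S X1; X1 → S TY; X → TX TX; X → X TY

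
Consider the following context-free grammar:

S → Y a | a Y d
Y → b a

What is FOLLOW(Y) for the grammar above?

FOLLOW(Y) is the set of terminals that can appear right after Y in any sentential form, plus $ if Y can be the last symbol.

We compute FOLLOW(Y) using the standard algorithm.
FOLLOW(S) starts with {$}.
FIRST(S) = {a, b}
FIRST(Y) = {b}
FOLLOW(S) = {$}
FOLLOW(Y) = {a, d}
Therefore, FOLLOW(Y) = {a, d}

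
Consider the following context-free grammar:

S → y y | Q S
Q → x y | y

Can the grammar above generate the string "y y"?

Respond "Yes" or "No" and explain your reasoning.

Yes - a valid derivation exists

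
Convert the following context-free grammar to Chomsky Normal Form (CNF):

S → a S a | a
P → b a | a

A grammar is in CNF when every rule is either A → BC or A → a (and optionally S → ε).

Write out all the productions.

TA → a; S → a; TB → b; P → a; S → TA X0; X0 → S TA; P → TB TA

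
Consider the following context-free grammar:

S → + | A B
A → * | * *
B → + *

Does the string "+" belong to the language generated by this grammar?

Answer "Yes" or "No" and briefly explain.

Yes - a valid derivation exists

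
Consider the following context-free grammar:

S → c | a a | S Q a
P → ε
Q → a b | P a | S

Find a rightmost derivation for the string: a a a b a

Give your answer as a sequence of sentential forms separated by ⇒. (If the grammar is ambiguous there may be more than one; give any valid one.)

S ⇒ S Q a ⇒ S a b a ⇒ a a a b a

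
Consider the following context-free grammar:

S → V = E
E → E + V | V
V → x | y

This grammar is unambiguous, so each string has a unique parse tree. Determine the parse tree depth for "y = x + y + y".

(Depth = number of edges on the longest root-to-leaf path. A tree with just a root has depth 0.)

5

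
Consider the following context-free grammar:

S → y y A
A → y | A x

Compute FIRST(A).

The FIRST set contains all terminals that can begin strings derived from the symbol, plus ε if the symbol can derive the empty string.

We compute FIRST(A) using the standard algorithm.
FIRST(A) = {y}
FIRST(S) = {y}
Therefore, FIRST(A) = {y}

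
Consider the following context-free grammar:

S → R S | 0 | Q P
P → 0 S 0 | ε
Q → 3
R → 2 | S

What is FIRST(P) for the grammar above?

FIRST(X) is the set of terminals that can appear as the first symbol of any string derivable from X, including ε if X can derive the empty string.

We compute FIRST(P) using the standard algorithm.
FIRST(P) = {0, ε}
FIRST(Q) = {3}
FIRST(R) = {0, 2, 3}
FIRST(S) = {0, 2, 3}
Therefore, FIRST(P) = {0, ε}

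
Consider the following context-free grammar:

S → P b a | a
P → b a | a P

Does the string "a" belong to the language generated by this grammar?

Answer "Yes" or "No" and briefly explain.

Yes - a valid derivation exists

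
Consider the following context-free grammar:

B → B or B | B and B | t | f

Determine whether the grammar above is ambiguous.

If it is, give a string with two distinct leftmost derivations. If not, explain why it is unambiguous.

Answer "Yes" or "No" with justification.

Yes - the string 'f or f or t and t and t or t' has two distinct leftmost derivations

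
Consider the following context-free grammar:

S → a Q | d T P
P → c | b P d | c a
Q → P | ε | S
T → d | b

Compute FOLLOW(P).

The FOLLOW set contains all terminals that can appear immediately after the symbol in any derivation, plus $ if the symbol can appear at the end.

We compute FOLLOW(P) using the standard algorithm.
FOLLOW(S) starts with {$}.
FIRST(P) = {b, c}
FIRST(Q) = {a, b, c, d, ε}
FIRST(S) = {a, d}
FIRST(T) = {b, d}
FOLLOW(P) = {$, d}
FOLLOW(Q) = {$}
FOLLOW(S) = {$}
FOLLOW(T) = {b, c}
Therefore, FOLLOW(P) = {$, d}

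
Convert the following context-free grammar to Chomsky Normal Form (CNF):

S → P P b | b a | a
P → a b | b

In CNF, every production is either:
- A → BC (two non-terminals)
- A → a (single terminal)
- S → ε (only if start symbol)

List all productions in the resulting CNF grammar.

TB → b; TA → a; S → a; P → b; S → P X0; X0 → P TB; S → TB TA; P → TA TB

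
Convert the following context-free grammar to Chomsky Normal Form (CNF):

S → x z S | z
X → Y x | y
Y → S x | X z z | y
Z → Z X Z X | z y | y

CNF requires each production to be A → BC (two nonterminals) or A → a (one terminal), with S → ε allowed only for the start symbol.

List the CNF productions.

TX → x; TZ → z; S → z; X → y; Y → y; TY → y; Z → y; S → TX X0; X0 → TZ S; X → Y TX; Y → S TX; Y → X X1; X1 → TZ TZ; Z → Z X2; X2 → X X3; X3 → Z X; Z → TZ TY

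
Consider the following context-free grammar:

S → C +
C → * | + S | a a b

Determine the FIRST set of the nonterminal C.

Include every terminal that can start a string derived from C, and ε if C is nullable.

We compute FIRST(C) using the standard algorithm.
FIRST(C) = {*, +, a}
FIRST(S) = {*, +, a}
Therefore, FIRST(C) = {*, +, a}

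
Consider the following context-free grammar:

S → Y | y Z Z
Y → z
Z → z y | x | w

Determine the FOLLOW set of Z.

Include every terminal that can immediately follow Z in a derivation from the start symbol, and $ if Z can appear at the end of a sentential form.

We compute FOLLOW(Z) using the standard algorithm.
FOLLOW(S) starts with {$}.
FIRST(S) = {y, z}
FIRST(Y) = {z}
FIRST(Z) = {w, x, z}
FOLLOW(S) = {$}
FOLLOW(Y) = {$}
FOLLOW(Z) = {$, w, x, z}
Therefore, FOLLOW(Z) = {$, w, x, z}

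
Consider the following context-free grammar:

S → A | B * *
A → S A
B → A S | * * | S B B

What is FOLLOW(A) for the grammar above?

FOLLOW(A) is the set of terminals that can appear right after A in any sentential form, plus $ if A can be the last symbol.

We compute FOLLOW(A) using the standard algorithm.
FOLLOW(S) starts with {$}.
FIRST(A) = {*}
FIRST(B) = {*}
FIRST(S) = {*}
FOLLOW(A) = {$, *}
FOLLOW(B) = {*}
FOLLOW(S) = {$, *}
Therefore, FOLLOW(A) = {$, *}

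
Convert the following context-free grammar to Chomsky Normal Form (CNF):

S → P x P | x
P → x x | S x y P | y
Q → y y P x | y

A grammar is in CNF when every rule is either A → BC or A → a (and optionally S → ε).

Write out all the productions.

TX → x; S → x; TY → y; P → y; Q → y; S → P X0; X0 → TX P; P → TX TX; P → S X1; X1 → TX X2; X2 → TY P; Q → TY X3; X3 → TY X4; X4 → P TX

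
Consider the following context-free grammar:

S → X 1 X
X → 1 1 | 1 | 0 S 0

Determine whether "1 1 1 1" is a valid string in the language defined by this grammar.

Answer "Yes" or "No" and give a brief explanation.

Yes - a valid derivation exists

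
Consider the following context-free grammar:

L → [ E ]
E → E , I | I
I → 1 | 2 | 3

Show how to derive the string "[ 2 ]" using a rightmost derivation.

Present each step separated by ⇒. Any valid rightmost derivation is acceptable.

L ⇒ [ E ] ⇒ [ I ] ⇒ [ 2 ]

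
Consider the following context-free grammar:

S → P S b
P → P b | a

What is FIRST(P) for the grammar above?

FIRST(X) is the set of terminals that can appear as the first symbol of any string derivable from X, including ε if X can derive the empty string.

We compute FIRST(P) using the standard algorithm.
FIRST(P) = {a}
FIRST(S) = {a}
Therefore, FIRST(P) = {a}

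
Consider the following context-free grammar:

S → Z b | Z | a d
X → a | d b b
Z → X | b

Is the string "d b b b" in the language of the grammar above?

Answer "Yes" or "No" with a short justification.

Yes - a valid derivation exists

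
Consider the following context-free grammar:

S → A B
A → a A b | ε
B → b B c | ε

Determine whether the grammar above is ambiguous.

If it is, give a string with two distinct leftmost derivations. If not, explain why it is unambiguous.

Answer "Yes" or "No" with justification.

No - the grammar is unambiguous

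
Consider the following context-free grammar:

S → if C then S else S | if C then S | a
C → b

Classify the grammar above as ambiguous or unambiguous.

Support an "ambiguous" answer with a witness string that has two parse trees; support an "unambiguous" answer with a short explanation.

Ambiguous - the string 'if b then if b then if b then a else a else a' has two distinct parse trees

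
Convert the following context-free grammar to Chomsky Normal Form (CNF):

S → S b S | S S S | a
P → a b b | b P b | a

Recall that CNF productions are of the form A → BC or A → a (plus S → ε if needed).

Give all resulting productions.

TB → b; S → a; TA → a; P → a; S → S X0; X0 → TB S; S → S X1; X1 → S S; P → TA X2; X2 → TB TB; P → TB X3; X3 → P TB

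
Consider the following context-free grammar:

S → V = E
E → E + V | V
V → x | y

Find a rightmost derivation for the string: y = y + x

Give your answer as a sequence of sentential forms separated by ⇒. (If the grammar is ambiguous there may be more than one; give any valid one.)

S ⇒ V = E ⇒ V = E + V ⇒ V = E + x ⇒ V = V + x ⇒ V = y + x ⇒ y = y + x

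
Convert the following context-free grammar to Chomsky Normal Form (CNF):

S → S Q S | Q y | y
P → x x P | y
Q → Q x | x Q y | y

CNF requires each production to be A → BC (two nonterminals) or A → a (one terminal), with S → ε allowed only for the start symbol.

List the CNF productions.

TY → y; S → y; TX → x; P → y; Q → y; S → S X0; X0 → Q S; S → Q TY; P → TX X1; X1 → TX P; Q → Q TX; Q → TX X2; X2 → Q TY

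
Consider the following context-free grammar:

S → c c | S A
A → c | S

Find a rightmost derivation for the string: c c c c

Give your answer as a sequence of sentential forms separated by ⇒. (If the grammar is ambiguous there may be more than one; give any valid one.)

S ⇒ S A ⇒ S S ⇒ S c c ⇒ c c c c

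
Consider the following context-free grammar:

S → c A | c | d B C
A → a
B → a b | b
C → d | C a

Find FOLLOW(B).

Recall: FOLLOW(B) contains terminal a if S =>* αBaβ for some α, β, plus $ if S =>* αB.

We compute FOLLOW(B) using the standard algorithm.
FOLLOW(S) starts with {$}.
FIRST(A) = {a}
FIRST(B) = {a, b}
FIRST(C) = {d}
FIRST(S) = {c, d}
FOLLOW(A) = {$}
FOLLOW(B) = {d}
FOLLOW(C) = {$, a}
FOLLOW(S) = {$}
Therefore, FOLLOW(B) = {d}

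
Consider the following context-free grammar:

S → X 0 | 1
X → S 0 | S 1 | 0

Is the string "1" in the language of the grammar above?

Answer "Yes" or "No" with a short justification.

Yes - a valid derivation exists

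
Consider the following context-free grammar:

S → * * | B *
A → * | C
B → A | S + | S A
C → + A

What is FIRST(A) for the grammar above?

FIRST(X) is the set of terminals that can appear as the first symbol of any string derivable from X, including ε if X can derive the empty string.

We compute FIRST(A) using the standard algorithm.
FIRST(A) = {*, +}
FIRST(B) = {*, +}
FIRST(C) = {+}
FIRST(S) = {*, +}
Therefore, FIRST(A) = {*, +}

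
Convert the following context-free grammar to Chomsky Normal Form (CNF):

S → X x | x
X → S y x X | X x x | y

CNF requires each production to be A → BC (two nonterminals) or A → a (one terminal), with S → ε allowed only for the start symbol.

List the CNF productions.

TX → x; S → x; TY → y; X → y; S → X TX; X → S X0; X0 → TY X1; X1 → TX X; X → X X2; X2 → TX TX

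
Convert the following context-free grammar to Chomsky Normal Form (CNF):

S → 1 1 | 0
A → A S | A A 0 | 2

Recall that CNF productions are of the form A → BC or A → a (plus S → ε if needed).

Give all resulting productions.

T1 → 1; S → 0; T0 → 0; A → 2; S → T1 T1; A → A S; A → A X0; X0 → A T0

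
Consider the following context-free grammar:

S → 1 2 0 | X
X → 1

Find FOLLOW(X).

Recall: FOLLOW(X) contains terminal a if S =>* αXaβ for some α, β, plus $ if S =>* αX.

We compute FOLLOW(X) using the standard algorithm.
FOLLOW(S) starts with {$}.
FIRST(S) = {1}
FIRST(X) = {1}
FOLLOW(S) = {$}
FOLLOW(X) = {$}
Therefore, FOLLOW(X) = {$}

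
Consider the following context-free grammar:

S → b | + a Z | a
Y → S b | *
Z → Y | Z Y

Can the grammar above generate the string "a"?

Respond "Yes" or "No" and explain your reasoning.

Yes - a valid derivation exists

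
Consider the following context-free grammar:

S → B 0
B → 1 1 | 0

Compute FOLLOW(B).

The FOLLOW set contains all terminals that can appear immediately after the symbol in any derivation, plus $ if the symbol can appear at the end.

We compute FOLLOW(B) using the standard algorithm.
FOLLOW(S) starts with {$}.
FIRST(B) = {0, 1}
FIRST(S) = {0, 1}
FOLLOW(B) = {0}
FOLLOW(S) = {$}
Therefore, FOLLOW(B) = {0}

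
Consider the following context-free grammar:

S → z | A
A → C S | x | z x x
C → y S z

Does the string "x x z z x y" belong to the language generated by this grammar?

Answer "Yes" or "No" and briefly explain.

No - no valid derivation exists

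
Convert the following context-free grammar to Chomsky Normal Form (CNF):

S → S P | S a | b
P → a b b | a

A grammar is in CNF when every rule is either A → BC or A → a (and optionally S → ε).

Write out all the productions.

TA → a; S → b; TB → b; P → a; S → S P; S → S TA; P → TA X0; X0 → TB TB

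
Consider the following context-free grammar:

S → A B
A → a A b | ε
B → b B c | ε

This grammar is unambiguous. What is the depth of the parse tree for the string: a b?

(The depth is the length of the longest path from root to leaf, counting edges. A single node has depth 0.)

3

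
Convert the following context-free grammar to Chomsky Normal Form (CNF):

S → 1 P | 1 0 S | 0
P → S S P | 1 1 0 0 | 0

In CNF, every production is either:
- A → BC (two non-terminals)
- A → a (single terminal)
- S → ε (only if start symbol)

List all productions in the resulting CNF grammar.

T1 → 1; T0 → 0; S → 0; P → 0; S → T1 P; S → T1 X0; X0 → T0 S; P → S X1; X1 → S P; P → T1 X2; X2 → T1 X3; X3 → T0 T0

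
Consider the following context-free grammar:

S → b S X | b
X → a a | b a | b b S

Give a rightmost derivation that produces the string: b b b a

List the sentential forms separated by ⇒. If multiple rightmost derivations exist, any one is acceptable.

S ⇒ b S X ⇒ b S b a ⇒ b b b a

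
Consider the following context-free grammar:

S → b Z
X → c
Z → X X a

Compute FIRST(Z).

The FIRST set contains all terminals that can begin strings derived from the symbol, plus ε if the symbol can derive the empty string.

We compute FIRST(Z) using the standard algorithm.
FIRST(S) = {b}
FIRST(X) = {c}
FIRST(Z) = {c}
Therefore, FIRST(Z) = {c}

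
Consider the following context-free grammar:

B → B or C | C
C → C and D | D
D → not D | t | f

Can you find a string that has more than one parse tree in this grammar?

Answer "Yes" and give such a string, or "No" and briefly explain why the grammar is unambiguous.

No - the grammar is unambiguous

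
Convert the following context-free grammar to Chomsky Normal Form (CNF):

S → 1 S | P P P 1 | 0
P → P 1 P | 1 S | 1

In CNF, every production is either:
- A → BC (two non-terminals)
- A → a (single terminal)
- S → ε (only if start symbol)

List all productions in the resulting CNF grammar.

T1 → 1; S → 0; P → 1; S → T1 S; S → P X0; X0 → P X1; X1 → P T1; P → P X2; X2 → T1 P; P → T1 S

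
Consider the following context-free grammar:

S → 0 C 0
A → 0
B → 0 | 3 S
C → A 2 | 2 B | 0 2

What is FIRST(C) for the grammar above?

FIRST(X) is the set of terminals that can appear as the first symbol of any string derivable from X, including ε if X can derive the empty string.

We compute FIRST(C) using the standard algorithm.
FIRST(A) = {0}
FIRST(B) = {0, 3}
FIRST(C) = {0, 2}
FIRST(S) = {0}
Therefore, FIRST(C) = {0, 2}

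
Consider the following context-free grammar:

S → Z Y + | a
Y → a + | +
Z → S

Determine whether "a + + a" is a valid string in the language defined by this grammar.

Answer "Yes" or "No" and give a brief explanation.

No - no valid derivation exists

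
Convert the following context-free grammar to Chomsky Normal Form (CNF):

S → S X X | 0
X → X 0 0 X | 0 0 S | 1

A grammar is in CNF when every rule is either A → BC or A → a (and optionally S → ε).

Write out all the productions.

S → 0; T0 → 0; X → 1; S → S X0; X0 → X X; X → X X1; X1 → T0 X2; X2 → T0 X; X → T0 X3; X3 → T0 S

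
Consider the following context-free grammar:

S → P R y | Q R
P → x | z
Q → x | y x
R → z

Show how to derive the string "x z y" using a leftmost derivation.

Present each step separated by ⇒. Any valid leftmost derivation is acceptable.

S ⇒ P R y ⇒ x R y ⇒ x z y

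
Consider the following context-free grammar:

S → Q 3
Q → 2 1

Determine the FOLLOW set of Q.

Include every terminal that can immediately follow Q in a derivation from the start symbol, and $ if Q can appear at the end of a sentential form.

We compute FOLLOW(Q) using the standard algorithm.
FOLLOW(S) starts with {$}.
FIRST(Q) = {2}
FIRST(S) = {2}
FOLLOW(Q) = {3}
FOLLOW(S) = {$}
Therefore, FOLLOW(Q) = {3}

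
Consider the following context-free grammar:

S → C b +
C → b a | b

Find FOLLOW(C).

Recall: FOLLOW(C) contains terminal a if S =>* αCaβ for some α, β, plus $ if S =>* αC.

We compute FOLLOW(C) using the standard algorithm.
FOLLOW(S) starts with {$}.
FIRST(C) = {b}
FIRST(S) = {b}
FOLLOW(C) = {b}
FOLLOW(S) = {$}
Therefore, FOLLOW(C) = {b}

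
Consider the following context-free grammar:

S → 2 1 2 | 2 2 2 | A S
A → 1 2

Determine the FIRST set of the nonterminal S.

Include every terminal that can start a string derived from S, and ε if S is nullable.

We compute FIRST(S) using the standard algorithm.
FIRST(A) = {1}
FIRST(S) = {1, 2}
Therefore, FIRST(S) = {1, 2}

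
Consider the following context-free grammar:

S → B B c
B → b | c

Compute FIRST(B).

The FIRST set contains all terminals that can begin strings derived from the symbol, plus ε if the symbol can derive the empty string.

We compute FIRST(B) using the standard algorithm.
FIRST(B) = {b, c}
FIRST(S) = {b, c}
Therefore, FIRST(B) = {b, c}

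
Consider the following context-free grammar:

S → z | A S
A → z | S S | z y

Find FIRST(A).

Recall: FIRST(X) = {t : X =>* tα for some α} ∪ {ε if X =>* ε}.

We compute FIRST(A) using the standard algorithm.
FIRST(A) = {z}
FIRST(S) = {z}
Therefore, FIRST(A) = {z}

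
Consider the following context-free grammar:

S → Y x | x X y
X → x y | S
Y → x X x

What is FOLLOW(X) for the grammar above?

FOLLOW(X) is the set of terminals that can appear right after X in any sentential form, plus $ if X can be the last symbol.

We compute FOLLOW(X) using the standard algorithm.
FOLLOW(S) starts with {$}.
FIRST(S) = {x}
FIRST(X) = {x}
FIRST(Y) = {x}
FOLLOW(S) = {$, x, y}
FOLLOW(X) = {x, y}
FOLLOW(Y) = {x}
Therefore, FOLLOW(X) = {x, y}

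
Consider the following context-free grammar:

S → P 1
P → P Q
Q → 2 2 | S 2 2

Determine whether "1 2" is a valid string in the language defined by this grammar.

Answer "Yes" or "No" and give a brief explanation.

No - no valid derivation exists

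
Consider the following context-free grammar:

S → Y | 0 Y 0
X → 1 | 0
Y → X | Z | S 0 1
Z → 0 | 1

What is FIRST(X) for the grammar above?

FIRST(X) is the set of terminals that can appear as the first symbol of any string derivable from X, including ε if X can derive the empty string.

We compute FIRST(X) using the standard algorithm.
FIRST(S) = {0, 1}
FIRST(X) = {0, 1}
FIRST(Y) = {0, 1}
FIRST(Z) = {0, 1}
Therefore, FIRST(X) = {0, 1}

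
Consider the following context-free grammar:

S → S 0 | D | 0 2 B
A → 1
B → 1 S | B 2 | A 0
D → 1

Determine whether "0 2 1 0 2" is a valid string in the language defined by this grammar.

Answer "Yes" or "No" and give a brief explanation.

Yes - a valid derivation exists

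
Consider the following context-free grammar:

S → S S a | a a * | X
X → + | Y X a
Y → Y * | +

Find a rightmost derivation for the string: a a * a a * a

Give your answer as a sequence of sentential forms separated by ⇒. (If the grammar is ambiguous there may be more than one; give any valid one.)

S ⇒ S S a ⇒ S a a * a ⇒ a a * a a * a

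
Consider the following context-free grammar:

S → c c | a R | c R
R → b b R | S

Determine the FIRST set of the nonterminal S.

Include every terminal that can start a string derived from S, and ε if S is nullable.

We compute FIRST(S) using the standard algorithm.
FIRST(R) = {a, b, c}
FIRST(S) = {a, c}
Therefore, FIRST(S) = {a, c}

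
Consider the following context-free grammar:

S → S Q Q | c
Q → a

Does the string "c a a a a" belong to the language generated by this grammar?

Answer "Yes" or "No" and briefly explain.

Yes - a valid derivation exists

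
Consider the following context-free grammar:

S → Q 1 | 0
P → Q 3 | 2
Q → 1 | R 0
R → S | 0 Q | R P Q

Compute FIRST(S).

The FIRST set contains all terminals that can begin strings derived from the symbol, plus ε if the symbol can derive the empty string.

We compute FIRST(S) using the standard algorithm.
FIRST(P) = {0, 1, 2}
FIRST(Q) = {0, 1}
FIRST(R) = {0, 1}
FIRST(S) = {0, 1}
Therefore, FIRST(S) = {0, 1}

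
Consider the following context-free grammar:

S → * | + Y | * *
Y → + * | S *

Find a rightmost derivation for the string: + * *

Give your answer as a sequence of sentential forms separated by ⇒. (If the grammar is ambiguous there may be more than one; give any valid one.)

S ⇒ + Y ⇒ + S * ⇒ + * *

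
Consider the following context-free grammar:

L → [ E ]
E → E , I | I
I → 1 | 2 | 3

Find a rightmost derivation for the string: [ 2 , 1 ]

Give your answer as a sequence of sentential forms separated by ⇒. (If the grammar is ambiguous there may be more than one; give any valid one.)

L ⇒ [ E ] ⇒ [ E , I ] ⇒ [ E , 1 ] ⇒ [ I , 1 ] ⇒ [ 2 , 1 ]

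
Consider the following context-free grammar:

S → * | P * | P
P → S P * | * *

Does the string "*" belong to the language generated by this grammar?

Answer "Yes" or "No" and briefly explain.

Yes - a valid derivation exists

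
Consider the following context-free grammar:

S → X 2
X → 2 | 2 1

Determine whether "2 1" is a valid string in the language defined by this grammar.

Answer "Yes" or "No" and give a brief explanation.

No - no valid derivation exists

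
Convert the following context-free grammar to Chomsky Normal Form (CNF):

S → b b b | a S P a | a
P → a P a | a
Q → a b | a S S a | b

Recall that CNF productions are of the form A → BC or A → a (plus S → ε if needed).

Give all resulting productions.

TB → b; TA → a; S → a; P → a; Q → b; S → TB X0; X0 → TB TB; S → TA X1; X1 → S X2; X2 → P TA; P → TA X3; X3 → P TA; Q → TA TB; Q → TA X4; X4 → S X5; X5 → S TA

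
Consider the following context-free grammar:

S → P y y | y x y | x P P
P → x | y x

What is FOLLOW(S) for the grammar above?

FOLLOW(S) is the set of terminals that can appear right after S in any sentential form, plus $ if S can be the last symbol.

We compute FOLLOW(S) using the standard algorithm.
FOLLOW(S) starts with {$}.
FIRST(P) = {x, y}
FIRST(S) = {x, y}
FOLLOW(P) = {$, x, y}
FOLLOW(S) = {$}
Therefore, FOLLOW(S) = {$}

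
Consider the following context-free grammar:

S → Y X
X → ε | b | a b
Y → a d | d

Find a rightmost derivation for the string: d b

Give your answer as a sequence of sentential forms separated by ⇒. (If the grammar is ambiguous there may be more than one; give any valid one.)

S ⇒ Y X ⇒ Y b ⇒ d b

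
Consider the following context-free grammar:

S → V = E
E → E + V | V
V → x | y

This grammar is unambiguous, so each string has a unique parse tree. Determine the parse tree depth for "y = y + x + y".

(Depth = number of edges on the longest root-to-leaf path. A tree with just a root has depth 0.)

5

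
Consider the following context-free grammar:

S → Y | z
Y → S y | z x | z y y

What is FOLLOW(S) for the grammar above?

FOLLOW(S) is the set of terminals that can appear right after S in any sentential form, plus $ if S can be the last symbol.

We compute FOLLOW(S) using the standard algorithm.
FOLLOW(S) starts with {$}.
FIRST(S) = {z}
FIRST(Y) = {z}
FOLLOW(S) = {$, y}
FOLLOW(Y) = {$, y}
Therefore, FOLLOW(S) = {$, y}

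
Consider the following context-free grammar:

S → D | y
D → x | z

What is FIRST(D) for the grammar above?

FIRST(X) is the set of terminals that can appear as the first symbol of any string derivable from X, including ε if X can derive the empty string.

We compute FIRST(D) using the standard algorithm.
FIRST(D) = {x, z}
FIRST(S) = {x, y, z}
Therefore, FIRST(D) = {x, z}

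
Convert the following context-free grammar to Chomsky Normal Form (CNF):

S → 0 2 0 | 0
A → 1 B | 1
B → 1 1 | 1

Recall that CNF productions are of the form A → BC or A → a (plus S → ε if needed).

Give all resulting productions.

T0 → 0; T2 → 2; S → 0; T1 → 1; A → 1; B → 1; S → T0 X0; X0 → T2 T0; A → T1 B; B → T1 T1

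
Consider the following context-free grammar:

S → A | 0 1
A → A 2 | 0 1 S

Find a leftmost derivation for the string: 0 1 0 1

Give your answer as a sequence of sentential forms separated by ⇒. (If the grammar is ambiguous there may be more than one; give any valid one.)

S ⇒ A ⇒ 0 1 S ⇒ 0 1 0 1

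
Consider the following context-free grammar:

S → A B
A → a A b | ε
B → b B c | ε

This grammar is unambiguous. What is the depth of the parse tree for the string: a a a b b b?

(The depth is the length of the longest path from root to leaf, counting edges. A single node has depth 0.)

5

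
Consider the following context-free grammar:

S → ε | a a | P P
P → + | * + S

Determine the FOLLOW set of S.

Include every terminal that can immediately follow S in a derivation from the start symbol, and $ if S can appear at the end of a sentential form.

We compute FOLLOW(S) using the standard algorithm.
FOLLOW(S) starts with {$}.
FIRST(P) = {*, +}
FIRST(S) = {*, +, a, ε}
FOLLOW(P) = {$, *, +}
FOLLOW(S) = {$, *, +}
Therefore, FOLLOW(S) = {$, *, +}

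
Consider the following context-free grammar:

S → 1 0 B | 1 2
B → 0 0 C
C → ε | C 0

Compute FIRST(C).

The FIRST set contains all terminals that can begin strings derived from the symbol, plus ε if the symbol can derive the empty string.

We compute FIRST(C) using the standard algorithm.
FIRST(B) = {0}
FIRST(C) = {0, ε}
FIRST(S) = {1}
Therefore, FIRST(C) = {0, ε}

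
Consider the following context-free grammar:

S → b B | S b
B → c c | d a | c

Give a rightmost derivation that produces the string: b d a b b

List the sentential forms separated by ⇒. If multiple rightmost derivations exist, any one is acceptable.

S ⇒ S b ⇒ S b b ⇒ b B b b ⇒ b d a b b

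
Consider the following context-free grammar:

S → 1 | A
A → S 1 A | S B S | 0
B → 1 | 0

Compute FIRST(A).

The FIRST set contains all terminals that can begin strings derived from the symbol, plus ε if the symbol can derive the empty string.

We compute FIRST(A) using the standard algorithm.
FIRST(A) = {0, 1}
FIRST(B) = {0, 1}
FIRST(S) = {0, 1}
Therefore, FIRST(A) = {0, 1}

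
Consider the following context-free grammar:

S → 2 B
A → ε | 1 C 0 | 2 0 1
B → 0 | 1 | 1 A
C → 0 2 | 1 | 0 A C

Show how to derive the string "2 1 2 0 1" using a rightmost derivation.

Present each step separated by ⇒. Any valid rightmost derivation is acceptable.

S ⇒ 2 B ⇒ 2 1 A ⇒ 2 1 2 0 1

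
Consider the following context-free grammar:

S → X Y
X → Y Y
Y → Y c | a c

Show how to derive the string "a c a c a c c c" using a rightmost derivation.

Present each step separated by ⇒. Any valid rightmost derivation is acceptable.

S ⇒ X Y ⇒ X Y c ⇒ X Y c c ⇒ X a c c c ⇒ Y Y a c c c ⇒ Y a c a c c c ⇒ a c a c a c c c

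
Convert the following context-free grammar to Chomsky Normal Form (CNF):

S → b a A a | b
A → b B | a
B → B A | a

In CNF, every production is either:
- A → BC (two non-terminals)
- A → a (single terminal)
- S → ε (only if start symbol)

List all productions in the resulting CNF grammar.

TB → b; TA → a; S → b; A → a; B → a; S → TB X0; X0 → TA X1; X1 → A TA; A → TB B; B → B A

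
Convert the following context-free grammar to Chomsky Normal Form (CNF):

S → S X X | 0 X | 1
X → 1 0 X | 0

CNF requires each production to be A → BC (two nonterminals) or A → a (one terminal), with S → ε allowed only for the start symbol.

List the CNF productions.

T0 → 0; S → 1; T1 → 1; X → 0; S → S X0; X0 → X X; S → T0 X; X → T1 X1; X1 → T0 X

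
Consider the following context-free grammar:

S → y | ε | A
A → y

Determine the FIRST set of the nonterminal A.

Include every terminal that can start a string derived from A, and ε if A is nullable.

We compute FIRST(A) using the standard algorithm.
FIRST(A) = {y}
FIRST(S) = {y, ε}
Therefore, FIRST(A) = {y}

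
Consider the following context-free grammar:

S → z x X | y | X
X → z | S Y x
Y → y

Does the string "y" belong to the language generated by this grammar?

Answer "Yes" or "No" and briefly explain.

Yes - a valid derivation exists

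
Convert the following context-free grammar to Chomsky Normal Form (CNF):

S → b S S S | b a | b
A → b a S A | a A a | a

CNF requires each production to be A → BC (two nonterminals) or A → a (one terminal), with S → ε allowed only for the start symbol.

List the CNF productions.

TB → b; TA → a; S → b; A → a; S → TB X0; X0 → S X1; X1 → S S; S → TB TA; A → TB X2; X2 → TA X3; X3 → S A; A → TA X4; X4 → A TA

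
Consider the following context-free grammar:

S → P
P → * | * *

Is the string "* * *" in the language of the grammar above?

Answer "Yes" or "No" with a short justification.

No - no valid derivation exists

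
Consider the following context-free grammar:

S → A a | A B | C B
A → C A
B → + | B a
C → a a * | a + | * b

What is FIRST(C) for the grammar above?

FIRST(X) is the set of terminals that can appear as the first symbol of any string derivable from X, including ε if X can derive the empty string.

We compute FIRST(C) using the standard algorithm.
FIRST(A) = {*, a}
FIRST(B) = {+}
FIRST(C) = {*, a}
FIRST(S) = {*, a}
Therefore, FIRST(C) = {*, a}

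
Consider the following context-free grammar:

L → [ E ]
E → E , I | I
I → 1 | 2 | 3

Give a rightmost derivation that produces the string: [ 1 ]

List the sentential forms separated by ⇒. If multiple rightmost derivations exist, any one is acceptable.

L ⇒ [ E ] ⇒ [ I ] ⇒ [ 1 ]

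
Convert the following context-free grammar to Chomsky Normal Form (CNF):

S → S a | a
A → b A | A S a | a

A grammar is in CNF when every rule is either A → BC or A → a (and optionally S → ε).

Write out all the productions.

TA → a; S → a; TB → b; A → a; S → S TA; A → TB A; A → A X0; X0 → S TA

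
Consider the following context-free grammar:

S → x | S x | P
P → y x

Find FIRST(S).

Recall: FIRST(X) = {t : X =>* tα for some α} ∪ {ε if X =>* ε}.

We compute FIRST(S) using the standard algorithm.
FIRST(P) = {y}
FIRST(S) = {x, y}
Therefore, FIRST(S) = {x, y}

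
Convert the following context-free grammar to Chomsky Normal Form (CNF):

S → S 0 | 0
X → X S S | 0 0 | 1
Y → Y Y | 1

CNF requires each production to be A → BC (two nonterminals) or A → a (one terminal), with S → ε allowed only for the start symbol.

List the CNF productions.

T0 → 0; S → 0; X → 1; Y → 1; S → S T0; X → X X0; X0 → S S; X → T0 T0; Y → Y Y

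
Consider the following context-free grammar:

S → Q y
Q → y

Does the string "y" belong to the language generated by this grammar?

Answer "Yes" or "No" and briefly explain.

No - no valid derivation exists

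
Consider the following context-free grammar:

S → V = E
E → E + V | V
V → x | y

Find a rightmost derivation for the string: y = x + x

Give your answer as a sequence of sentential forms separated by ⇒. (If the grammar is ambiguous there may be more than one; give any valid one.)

S ⇒ V = E ⇒ V = E + V ⇒ V = E + x ⇒ V = V + x ⇒ V = x + x ⇒ y = x + x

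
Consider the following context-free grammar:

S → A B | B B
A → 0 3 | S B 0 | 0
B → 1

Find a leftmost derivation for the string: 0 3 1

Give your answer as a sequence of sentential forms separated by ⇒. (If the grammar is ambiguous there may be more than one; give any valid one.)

S ⇒ A B ⇒ 0 3 B ⇒ 0 3 1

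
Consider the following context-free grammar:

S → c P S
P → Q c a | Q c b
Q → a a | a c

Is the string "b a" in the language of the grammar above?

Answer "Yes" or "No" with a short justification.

No - no valid derivation exists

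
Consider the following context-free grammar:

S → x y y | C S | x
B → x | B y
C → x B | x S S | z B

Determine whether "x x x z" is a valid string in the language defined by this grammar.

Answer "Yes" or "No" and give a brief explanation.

No - no valid derivation exists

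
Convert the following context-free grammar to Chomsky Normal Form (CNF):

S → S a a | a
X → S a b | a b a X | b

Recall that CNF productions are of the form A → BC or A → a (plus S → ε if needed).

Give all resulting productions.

TA → a; S → a; TB → b; X → b; S → S X0; X0 → TA TA; X → S X1; X1 → TA TB; X → TA X2; X2 → TB X3; X3 → TA X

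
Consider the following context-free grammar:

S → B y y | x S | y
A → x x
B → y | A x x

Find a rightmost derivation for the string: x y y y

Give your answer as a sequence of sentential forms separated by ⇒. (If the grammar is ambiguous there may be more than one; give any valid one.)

S ⇒ x S ⇒ x B y y ⇒ x y y y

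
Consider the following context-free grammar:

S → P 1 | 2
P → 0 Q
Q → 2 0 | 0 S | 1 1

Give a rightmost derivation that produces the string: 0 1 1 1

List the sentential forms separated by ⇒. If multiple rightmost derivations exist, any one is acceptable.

S ⇒ P 1 ⇒ 0 Q 1 ⇒ 0 1 1 1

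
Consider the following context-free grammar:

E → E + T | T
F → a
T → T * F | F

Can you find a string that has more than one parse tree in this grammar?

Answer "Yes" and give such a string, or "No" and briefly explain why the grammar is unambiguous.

No - the grammar is unambiguous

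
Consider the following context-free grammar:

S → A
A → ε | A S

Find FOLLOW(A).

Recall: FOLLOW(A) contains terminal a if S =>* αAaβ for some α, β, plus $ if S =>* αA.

We compute FOLLOW(A) using the standard algorithm.
FOLLOW(S) starts with {$}.
FIRST(A) = {ε}
FIRST(S) = {ε}
FOLLOW(A) = {$}
FOLLOW(S) = {$}
Therefore, FOLLOW(A) = {$}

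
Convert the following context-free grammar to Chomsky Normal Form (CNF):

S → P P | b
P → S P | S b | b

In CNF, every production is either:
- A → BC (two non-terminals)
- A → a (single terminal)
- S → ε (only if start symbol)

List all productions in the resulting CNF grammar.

S → b; TB → b; P → b; S → P P; P → S P; P → S TB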